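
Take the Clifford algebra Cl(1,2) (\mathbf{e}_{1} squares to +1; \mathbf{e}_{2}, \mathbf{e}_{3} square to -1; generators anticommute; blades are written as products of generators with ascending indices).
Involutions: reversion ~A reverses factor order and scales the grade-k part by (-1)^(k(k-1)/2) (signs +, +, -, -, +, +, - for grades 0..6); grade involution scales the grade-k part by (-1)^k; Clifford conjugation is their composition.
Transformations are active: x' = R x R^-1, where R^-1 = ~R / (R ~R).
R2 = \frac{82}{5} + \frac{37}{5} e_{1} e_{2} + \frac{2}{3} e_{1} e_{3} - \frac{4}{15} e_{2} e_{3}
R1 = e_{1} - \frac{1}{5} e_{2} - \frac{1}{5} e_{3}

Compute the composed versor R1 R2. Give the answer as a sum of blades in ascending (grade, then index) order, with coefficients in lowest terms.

Distribute over the terms of R1 (each basis-blade product reordered to ascending indices, repeated generators contracted through their squares):
(e_{1}) R2 = \frac{82}{5} e_{1} + \frac{37}{5} e_{2} + \frac{2}{3} e_{3} - \frac{4}{15} e_{1} e_{2} e_{3}
(-\frac{1}{5} e_{2}) R2 = -\frac{37}{25} e_{1} - \frac{82}{25} e_{2} - \frac{4}{75} e_{3} + \frac{2}{15} e_{1} e_{2} e_{3}
(-\frac{1}{5} e_{3}) R2 = -\frac{2}{15} e_{1} + \frac{4}{75} e_{2} - \frac{82}{25} e_{3} - \frac{37}{25} e_{1} e_{2} e_{3}
Summing the partial products and collecting blades:
Answer: \frac{1109}{75} e_{1} + \frac{313}{75} e_{2} - \frac{8}{3} e_{3} - \frac{121}{75} e_{1} e_{2} e_{3}


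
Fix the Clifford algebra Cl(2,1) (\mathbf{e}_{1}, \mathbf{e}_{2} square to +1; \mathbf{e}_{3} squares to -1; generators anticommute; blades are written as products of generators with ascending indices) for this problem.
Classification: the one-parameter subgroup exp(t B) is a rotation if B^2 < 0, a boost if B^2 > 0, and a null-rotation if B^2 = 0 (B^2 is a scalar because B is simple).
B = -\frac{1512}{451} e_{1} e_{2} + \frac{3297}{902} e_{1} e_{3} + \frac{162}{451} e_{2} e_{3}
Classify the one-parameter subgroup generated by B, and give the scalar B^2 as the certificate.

B^2 term by term: the squares give (-\frac{1512}{451})^2*(e_{1} e_{2})^2 + (\frac{3297}{902})^2*(e_{1} e_{3})^2 + (\frac{162}{451})^2*(e_{2} e_{3})^2 = \frac{2286144}{203401}*(-1) + \frac{10870209}{813604}*(+1) + \frac{26244}{203401}*(+1) = \frac{9}{4} (each basis 2-blade squares to minus the product of its generators' squares); cross terms between blades sharing an index anticommute and cancel. So B^2 = \frac{9}{4}.
Answer: boost, certificate B^2 = \frac{9}{4}. Certificate logic: \frac{9}{4} is a conjugation-invariant scalar, so its sign fixes rotation versus boost versus null-rotation outright.


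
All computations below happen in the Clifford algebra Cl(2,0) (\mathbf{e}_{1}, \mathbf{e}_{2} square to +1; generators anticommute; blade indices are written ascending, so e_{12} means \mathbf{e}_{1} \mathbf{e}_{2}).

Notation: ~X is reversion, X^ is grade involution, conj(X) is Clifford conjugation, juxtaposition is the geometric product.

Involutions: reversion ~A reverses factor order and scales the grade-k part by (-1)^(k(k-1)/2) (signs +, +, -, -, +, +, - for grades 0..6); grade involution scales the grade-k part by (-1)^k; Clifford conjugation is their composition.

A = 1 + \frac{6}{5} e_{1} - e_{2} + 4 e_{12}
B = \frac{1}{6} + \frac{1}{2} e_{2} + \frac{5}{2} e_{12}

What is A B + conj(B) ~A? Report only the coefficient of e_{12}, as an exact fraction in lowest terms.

first term: -\frac{31}{3} + \frac{47}{10} e_{1} + \frac{10}{3} e_{2} + \frac{113}{30} e_{12}
second term: -\frac{28}{3} + \frac{7}{10} e_{1} + \frac{7}{3} e_{2} - \frac{77}{30} e_{12}
Answer: \frac{6}{5}


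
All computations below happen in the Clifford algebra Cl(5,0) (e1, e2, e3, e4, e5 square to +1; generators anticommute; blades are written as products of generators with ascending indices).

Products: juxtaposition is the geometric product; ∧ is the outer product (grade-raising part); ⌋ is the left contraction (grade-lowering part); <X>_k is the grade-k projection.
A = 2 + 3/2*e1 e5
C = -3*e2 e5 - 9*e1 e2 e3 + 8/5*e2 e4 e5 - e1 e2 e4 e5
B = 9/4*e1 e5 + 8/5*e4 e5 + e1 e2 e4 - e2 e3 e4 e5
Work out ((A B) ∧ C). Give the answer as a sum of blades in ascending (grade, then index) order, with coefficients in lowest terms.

step 1: -27/8 - 12/5*e1 e4 + 9/2*e1 e5 + 16/5*e4 e5 + 2*e1 e2 e4 - 3/2*e2 e4 e5 + 3/2*e1 e2 e3 e4 - 2*e2 e3 e4 e5
step 2: 81/8*e2 e5 + 243/8*e1 e2 e3 - 27/5*e2 e4 e5 - 153/40*e1 e2 e4 e5 - 144/5*e1 e2 e3 e4 e5
Answer: 81/8*e2 e5 + 243/8*e1 e2 e3 - 27/5*e2 e4 e5 - 153/40*e1 e2 e4 e5 - 144/5*e1 e2 e3 e4 e5


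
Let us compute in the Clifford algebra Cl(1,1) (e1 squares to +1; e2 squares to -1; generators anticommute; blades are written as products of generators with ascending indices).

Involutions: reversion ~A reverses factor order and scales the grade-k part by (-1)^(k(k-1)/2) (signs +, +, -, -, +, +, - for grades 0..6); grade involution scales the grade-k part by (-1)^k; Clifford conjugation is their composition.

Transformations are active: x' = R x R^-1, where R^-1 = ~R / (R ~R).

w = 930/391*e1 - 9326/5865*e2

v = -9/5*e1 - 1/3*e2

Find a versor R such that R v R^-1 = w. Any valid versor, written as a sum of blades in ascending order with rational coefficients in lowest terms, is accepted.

Construction: equal norms (both 704/225) license R = v + w = 1131/1955*e1 - 11281/5865*e2 — nothing changes along that direction, while (v - w)/2 changes sign, so v maps onto w.
Answer: 1131/1955*e1 - 11281/5865*e2


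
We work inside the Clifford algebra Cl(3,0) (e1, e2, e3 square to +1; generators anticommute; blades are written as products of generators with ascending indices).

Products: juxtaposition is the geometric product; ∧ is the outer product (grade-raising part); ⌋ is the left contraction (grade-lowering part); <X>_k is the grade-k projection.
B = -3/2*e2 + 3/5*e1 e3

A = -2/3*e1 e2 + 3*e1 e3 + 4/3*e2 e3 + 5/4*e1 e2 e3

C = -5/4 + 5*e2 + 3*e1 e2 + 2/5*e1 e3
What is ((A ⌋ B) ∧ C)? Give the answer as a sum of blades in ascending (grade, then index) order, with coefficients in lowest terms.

step 1: -9/5
step 2: 9/4 - 9*e2 - 27/5*e1 e2 - 18/25*e1 e3
Answer: 9/4 - 9*e2 - 27/5*e1 e2 - 18/25*e1 e3


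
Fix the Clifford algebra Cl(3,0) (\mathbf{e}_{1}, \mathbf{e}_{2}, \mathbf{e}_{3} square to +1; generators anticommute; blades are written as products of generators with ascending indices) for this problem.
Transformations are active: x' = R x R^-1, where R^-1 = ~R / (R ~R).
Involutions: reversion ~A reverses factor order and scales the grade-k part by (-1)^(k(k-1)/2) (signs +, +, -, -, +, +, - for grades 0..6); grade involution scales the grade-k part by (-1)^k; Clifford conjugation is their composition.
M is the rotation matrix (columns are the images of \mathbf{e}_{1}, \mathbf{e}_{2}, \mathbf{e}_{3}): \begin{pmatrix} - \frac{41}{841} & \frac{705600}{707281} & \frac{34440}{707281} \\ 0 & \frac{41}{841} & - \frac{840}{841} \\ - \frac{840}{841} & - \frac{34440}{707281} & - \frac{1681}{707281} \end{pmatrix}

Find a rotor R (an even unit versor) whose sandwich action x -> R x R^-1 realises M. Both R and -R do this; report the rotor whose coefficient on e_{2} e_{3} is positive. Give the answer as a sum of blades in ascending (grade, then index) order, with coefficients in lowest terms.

Method: write R = a + b12*e_{1} e_{2} + b13*e_{1} e_{3} + b23*e_{2} e_{3} with a^2 + b12^2 + b13^2 + b23^2 = 1 (so R^-1 = ~R). Expanding the columns R e_j ~R gives tr M = 4a^2 - 1 and, from the antisymmetric part, M21 - M12 = -4a*b12, M13 - M31 = 4a*b13, M32 - M23 = -4a*b23.
Here tr M = -\frac{1681}{707281}, so a^2 = (1 + tr M)/4 = \frac{176400}{707281} and a = ±\frac{420}{841}. Taking a = \frac{420}{841}: M21 - M12 = -\frac{705600}{707281}, M13 - M31 = \frac{740880}{707281}, M32 - M23 = \frac{672000}{707281}, giving b12 = \frac{420}{841}, b13 = \frac{441}{841}, b23 = -\frac{400}{841}, i.e. R = \frac{420}{841} + \frac{420}{841} e_{1} e_{2} + \frac{441}{841} e_{1} e_{3} - \frac{400}{841} e_{2} e_{3}.
Its e_{2} e_{3} coefficient is negative, so report the other preimage -R.
Answer: -\frac{420}{841} - \frac{420}{841} e_{1} e_{2} - \frac{441}{841} e_{1} e_{3} + \frac{400}{841} e_{2} e_{3}. Sheet selection: the two-to-one cover makes ±R indistinguishable at the matrix level (trace -\frac{1681}{707281}), so uniqueness comes from the required sign on e_{2} e_{3}.


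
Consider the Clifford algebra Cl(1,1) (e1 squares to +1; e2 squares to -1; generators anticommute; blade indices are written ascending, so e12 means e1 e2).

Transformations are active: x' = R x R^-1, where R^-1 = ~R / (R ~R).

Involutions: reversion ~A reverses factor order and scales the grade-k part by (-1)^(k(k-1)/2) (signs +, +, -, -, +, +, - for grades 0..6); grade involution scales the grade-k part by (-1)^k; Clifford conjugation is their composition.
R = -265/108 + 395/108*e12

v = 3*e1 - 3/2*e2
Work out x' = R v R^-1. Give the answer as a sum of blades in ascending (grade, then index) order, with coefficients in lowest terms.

~R = -265/108 - 395/108*e12, and R ~R = -3575/486, so R^-1 = ~R / (-3575/486).
R v = -15/8*e1 - 175/24*e2
Answer: -4863/1144*e1 - 3849/1144*e2


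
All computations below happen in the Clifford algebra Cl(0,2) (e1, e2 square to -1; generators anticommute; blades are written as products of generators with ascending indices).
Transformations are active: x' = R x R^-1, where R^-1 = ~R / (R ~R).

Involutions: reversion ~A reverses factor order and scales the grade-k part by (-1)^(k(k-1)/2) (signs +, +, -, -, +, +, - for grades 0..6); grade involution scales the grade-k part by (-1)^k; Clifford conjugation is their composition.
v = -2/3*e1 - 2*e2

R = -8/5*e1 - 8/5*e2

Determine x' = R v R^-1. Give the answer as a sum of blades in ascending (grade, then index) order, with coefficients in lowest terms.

~R = -8/5*e1 - 8/5*e2, and R ~R = -128/25, so R^-1 = ~R / (-128/25).
R v = -64/15 + 32/15*e1 e2
Answer: -2*e1 - 2/3*e2


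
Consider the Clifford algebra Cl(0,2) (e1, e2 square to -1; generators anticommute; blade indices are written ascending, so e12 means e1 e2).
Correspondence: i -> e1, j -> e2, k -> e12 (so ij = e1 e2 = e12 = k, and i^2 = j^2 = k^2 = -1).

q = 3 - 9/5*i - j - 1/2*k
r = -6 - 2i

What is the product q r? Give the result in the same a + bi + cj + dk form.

In blades: q = 3 - 9/5*e1 - e2 - 1/2*e12, r = -6 - 2*e1.
Distribute q over r term by term (generator squares from the signature, products reordered to ascending indices): (3)*r = -18 - 6*e1; (-9/5*e1)*r = -18/5 + 54/5*e1; (-e2)*r = 6*e2 - 2*e12; (-1/2*e12)*r = e2 + 3*e12.
Sum: -108/5 + 24/5*e1 + 7*e2 + e12; translating back through the correspondence:
Answer: -108/5 + 24/5*i + 7j + k


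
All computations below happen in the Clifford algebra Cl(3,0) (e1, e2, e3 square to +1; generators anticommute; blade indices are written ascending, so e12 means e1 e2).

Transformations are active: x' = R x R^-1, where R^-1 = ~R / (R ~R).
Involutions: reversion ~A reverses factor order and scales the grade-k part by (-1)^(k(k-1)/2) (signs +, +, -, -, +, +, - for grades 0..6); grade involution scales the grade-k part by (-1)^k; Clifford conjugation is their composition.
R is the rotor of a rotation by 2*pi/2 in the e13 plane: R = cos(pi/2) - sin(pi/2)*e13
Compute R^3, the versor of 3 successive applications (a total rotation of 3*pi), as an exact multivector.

Half-angle bookkeeping: 3 applications in e13 add up to rotor phase 3*pi/2 = 3*pi/2, so R^3 = cos(3*pi/2) - sin(3*pi/2)*e13.
cos(3*pi/2) = 0 and sin(3*pi/2) = -1, so R^3 = e13. The net rotation is 1*pi (after discarding 1 full turn, each of which contributes a factor -1 to the rotor); the rotor keeps the half-angle phase exactly.
Answer: e13


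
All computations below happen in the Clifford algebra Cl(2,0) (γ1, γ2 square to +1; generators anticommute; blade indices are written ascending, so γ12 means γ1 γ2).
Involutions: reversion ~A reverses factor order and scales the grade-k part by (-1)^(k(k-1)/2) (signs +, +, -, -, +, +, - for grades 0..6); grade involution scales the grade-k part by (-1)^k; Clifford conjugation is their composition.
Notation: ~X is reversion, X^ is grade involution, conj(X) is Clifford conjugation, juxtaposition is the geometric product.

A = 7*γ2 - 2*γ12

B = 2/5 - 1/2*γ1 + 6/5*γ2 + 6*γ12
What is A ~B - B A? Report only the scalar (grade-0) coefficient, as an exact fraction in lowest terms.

first term: -18/5 + 198/5*γ1 + 9/5*γ2 + 27/10*γ12
second term: 102/5 + 222/5*γ1 + 19/5*γ2 - 43/10*γ12
Answer: -24


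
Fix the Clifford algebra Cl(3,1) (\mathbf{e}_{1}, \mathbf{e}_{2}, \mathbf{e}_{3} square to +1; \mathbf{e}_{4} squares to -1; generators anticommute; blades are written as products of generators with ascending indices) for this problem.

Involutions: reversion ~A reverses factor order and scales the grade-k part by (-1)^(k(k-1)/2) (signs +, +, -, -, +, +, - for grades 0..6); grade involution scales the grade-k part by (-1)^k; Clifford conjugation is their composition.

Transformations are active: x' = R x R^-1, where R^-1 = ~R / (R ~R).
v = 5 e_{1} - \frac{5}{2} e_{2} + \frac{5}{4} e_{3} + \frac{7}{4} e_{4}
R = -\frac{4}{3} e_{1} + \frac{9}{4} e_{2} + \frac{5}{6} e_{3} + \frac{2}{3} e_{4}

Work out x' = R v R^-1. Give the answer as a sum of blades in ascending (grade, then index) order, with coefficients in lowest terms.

~R = -\frac{4}{3} e_{1} + \frac{9}{4} e_{2} + \frac{5}{6} e_{3} + \frac{2}{3} e_{4}, and R ~R = \frac{1021}{144}, so R^-1 = ~R / (\frac{1021}{144}).
R v = -\frac{149}{12} - \frac{95}{12} e_{1} e_{2} - \frac{35}{6} e_{1} e_{3} - \frac{17}{3} e_{1} e_{4} + \frac{235}{48} e_{2} e_{3} + \frac{269}{48} e_{2} e_{4} + \frac{5}{8} e_{3} e_{4}
Answer: -\frac{337}{1021} e_{1} - \frac{10987}{2042} e_{2} - \frac{17025}{4084} e_{3} - \frac{16683}{4084} e_{4}


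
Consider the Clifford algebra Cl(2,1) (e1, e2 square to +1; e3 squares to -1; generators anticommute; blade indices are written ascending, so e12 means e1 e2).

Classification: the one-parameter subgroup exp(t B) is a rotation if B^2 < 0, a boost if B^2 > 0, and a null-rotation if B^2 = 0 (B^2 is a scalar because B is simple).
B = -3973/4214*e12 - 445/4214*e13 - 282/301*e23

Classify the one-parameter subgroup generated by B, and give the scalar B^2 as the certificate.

B^2 term by term: the squares give (-3973/4214)^2*(e12)^2 + (-445/4214)^2*(e13)^2 + (-282/301)^2*(e23)^2 = 15784729/17757796*(-1) + 198025/17757796*(+1) + 79524/90601*(+1) = 0 (each basis 2-blade squares to minus the product of its generators' squares); cross terms between blades sharing an index anticommute and cancel. So B^2 = 0.
Answer: null-rotation, certificate B^2 = 0. One invariant decides it: the square 0 survives every conjugation, and its sign is exactly the classification.


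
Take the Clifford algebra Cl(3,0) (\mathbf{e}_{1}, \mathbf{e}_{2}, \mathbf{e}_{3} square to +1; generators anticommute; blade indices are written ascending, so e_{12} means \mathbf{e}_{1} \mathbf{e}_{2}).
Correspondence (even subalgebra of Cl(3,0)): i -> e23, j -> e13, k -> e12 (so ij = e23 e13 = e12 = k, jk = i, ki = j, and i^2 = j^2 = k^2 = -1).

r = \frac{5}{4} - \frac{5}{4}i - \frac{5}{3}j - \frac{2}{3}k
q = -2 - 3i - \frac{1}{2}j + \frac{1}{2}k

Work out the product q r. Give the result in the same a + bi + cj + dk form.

In blades: q = -2 + \frac{1}{2} e_{12} - \frac{1}{2} e_{13} - 3 e_{23}, r = \frac{5}{4} - \frac{2}{3} e_{12} - \frac{5}{3} e_{13} - \frac{5}{4} e_{23}.
Distribute q over r term by term (generator squares from the signature, products reordered to ascending indices): (-2)*r = -\frac{5}{2} + \frac{4}{3} e_{12} + \frac{10}{3} e_{13} + \frac{5}{2} e_{23}; (\frac{1}{2} e_{12})*r = \frac{1}{3} + \frac{5}{8} e_{12} - \frac{5}{8} e_{13} + \frac{5}{6} e_{23}; (-\frac{1}{2} e_{13})*r = -\frac{5}{6} - \frac{5}{8} e_{12} - \frac{5}{8} e_{13} + \frac{1}{3} e_{23}; (-3 e_{23})*r = -\frac{15}{4} + 5 e_{12} - 2 e_{13} - \frac{15}{4} e_{23}.
Sum: -\frac{27}{4} + \frac{19}{3} e_{12} + \frac{1}{12} e_{13} - \frac{1}{12} e_{23}; translating back through the correspondence:
Answer: -\frac{27}{4} - \frac{1}{12}i + \frac{1}{12}j + \frac{19}{3}k


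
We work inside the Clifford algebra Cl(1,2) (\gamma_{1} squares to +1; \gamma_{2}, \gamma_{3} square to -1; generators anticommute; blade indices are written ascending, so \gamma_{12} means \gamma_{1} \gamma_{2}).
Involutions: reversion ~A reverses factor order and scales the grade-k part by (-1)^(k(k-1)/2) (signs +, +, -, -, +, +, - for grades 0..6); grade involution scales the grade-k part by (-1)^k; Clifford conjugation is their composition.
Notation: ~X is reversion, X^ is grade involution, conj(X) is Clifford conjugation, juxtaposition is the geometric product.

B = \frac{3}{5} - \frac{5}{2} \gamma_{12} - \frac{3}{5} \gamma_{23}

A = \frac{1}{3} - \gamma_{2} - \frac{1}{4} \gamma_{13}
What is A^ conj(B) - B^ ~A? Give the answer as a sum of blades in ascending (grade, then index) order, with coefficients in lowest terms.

first term: \frac{1}{5} + \frac{5}{2} \gamma_{1} + \frac{3}{5} \gamma_{2} - \frac{3}{5} \gamma_{3} + \frac{41}{60} \gamma_{12} - \frac{3}{20} \gamma_{13} - \frac{17}{40} \gamma_{23}
second term: \frac{1}{5} - \frac{5}{2} \gamma_{1} - \frac{3}{5} \gamma_{2} + \frac{3}{5} \gamma_{3} - \frac{41}{60} \gamma_{12} + \frac{3}{20} \gamma_{13} + \frac{17}{40} \gamma_{23}
Answer: 5 \gamma_{1} + \frac{6}{5} \gamma_{2} - \frac{6}{5} \gamma_{3} + \frac{41}{30} \gamma_{12} - \frac{3}{10} \gamma_{13} - \frac{17}{20} \gamma_{23}


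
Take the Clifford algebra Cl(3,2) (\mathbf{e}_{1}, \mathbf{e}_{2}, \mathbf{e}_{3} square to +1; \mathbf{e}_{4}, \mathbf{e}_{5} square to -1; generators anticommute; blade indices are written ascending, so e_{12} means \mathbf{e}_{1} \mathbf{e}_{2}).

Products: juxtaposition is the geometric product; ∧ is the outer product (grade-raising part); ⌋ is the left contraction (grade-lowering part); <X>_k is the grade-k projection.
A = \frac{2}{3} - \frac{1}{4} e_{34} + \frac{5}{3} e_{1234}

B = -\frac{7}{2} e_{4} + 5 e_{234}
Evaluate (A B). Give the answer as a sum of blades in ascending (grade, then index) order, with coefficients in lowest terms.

step 1: \frac{25}{3} e_{1} - \frac{5}{4} e_{2} - \frac{7}{8} e_{3} - \frac{7}{3} e_{4} + \frac{35}{6} e_{123} + \frac{10}{3} e_{234}
Answer: \frac{25}{3} e_{1} - \frac{5}{4} e_{2} - \frac{7}{8} e_{3} - \frac{7}{3} e_{4} + \frac{35}{6} e_{123} + \frac{10}{3} e_{234}


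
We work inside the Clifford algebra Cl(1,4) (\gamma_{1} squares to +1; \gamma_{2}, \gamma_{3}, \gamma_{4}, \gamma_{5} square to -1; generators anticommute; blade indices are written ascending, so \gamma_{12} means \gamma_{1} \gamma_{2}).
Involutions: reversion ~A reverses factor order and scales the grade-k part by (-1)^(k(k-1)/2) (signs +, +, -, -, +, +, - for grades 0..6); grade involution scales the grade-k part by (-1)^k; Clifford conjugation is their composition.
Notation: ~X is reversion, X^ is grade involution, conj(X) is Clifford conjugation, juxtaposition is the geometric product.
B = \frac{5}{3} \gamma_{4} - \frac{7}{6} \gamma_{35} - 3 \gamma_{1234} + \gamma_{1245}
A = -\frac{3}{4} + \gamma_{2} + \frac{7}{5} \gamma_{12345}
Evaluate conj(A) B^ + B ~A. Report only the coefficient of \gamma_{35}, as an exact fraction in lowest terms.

first term: \frac{7}{5} \gamma_{3} + \frac{5}{4} \gamma_{4} - \frac{21}{5} \gamma_{5} + \frac{5}{3} \gamma_{24} + \frac{7}{8} \gamma_{35} + \frac{49}{30} \gamma_{124} + 3 \gamma_{134} - \gamma_{145} + \frac{7}{6} \gamma_{235} + \frac{9}{4} \gamma_{1234} + \frac{7}{3} \gamma_{1235} - \frac{3}{4} \gamma_{1245}
second term: -\frac{7}{5} \gamma_{3} - \frac{5}{4} \gamma_{4} + \frac{21}{5} \gamma_{5} - \frac{5}{3} \gamma_{24} + \frac{7}{8} \gamma_{35} - \frac{49}{30} \gamma_{124} + 3 \gamma_{134} - \gamma_{145} - \frac{7}{6} \gamma_{235} + \frac{9}{4} \gamma_{1234} + \frac{7}{3} \gamma_{1235} - \frac{3}{4} \gamma_{1245}
Answer: \frac{7}{4}


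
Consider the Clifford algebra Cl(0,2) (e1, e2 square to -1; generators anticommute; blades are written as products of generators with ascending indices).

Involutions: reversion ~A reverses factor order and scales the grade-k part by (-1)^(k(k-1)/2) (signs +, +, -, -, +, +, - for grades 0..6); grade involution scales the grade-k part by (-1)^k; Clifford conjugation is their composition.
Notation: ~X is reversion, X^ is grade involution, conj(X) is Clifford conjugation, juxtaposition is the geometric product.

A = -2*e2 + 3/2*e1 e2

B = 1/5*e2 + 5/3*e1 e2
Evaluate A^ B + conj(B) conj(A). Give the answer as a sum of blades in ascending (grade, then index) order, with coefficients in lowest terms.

first term: -29/10 + 91/30*e1
second term: -21/10 + 109/30*e1
Answer: -5 + 20/3*e1


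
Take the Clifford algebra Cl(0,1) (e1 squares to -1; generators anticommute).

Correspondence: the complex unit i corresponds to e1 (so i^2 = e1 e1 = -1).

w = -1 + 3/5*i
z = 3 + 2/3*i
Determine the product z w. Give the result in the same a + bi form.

In blades: z = 3 + 2/3*e1, w = -1 + 3/5*e1.
Distribute z over w term by term (generator squares from the signature, products reordered to ascending indices): (3)*w = -3 + 9/5*e1; (2/3*e1)*w = -2/5 - 2/3*e1.
Sum: -17/5 + 17/15*e1; translating back through the correspondence:
Answer: -17/5 + 17/15*i


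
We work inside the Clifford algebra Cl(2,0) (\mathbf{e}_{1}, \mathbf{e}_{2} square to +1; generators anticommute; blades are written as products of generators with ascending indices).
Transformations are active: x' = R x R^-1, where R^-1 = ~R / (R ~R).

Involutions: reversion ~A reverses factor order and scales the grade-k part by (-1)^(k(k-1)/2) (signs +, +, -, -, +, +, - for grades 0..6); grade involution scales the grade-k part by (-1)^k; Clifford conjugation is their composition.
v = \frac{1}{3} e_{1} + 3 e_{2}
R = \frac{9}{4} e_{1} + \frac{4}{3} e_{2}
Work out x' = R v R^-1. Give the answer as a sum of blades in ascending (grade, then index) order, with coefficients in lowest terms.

~R = \frac{9}{4} e_{1} + \frac{4}{3} e_{2}, and R ~R = \frac{985}{144}, so R^-1 = ~R / (\frac{985}{144}).
R v = \frac{19}{4} + \frac{227}{36} e_{1} e_{2}
Answer: \frac{8249}{2955} e_{1} - \frac{1131}{985} e_{2}


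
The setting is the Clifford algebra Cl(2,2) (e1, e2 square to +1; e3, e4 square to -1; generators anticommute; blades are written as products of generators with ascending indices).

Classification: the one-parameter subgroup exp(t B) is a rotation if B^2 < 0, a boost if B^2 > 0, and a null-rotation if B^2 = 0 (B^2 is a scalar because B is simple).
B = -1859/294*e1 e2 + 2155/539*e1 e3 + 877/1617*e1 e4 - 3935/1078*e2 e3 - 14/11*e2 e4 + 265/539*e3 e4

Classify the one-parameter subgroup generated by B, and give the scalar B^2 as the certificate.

B^2 term by term: the squares give (-1859/294)^2*(e1 e2)^2 + (2155/539)^2*(e1 e3)^2 + (877/1617)^2*(e1 e4)^2 + (-3935/1078)^2*(e2 e3)^2 + (-14/11)^2*(e2 e4)^2 + (265/539)^2*(e3 e4)^2 = 3455881/86436*(-1) + 4644025/290521*(+1) + 769129/2614689*(+1) + 15484225/1162084*(+1) + 196/121*(+1) + 70225/290521*(-1) = -9 (each basis 2-blade squares to minus the product of its generators' squares); cross terms between blades sharing an index anticommute and cancel; the commuting (index-disjoint) pairs give grade-4 terms 2*c*c'*(blade product), which cancel blade by blade — e1 e2 e3 e4: -44785/7203 + 8620/847 - 3450995/871563 = 0 — confirming B is simple. So B^2 = -9.
Answer: rotation, certificate B^2 = -9. B^2 = -9 is basis-independent, so its sign is the whole story.


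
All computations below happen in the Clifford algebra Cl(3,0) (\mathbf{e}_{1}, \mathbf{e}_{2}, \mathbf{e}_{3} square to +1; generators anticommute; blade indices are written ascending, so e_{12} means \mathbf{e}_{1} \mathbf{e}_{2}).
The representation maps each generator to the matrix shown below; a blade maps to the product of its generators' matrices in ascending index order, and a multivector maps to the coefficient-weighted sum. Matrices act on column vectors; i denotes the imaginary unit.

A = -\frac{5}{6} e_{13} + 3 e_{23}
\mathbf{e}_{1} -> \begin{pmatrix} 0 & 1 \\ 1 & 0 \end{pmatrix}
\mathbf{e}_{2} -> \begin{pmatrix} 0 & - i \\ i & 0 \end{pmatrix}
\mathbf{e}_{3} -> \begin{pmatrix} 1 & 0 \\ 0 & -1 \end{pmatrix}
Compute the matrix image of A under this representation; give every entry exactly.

Bivector images (products of the table entries): rho(e_{13}) = rho(\mathbf{e}_{1})rho(\mathbf{e}_{3}) = \begin{pmatrix} 0 & -1 \\ 1 & 0 \end{pmatrix}; rho(e_{23}) = rho(\mathbf{e}_{2})rho(\mathbf{e}_{3}) = \begin{pmatrix} 0 & i \\ i & 0 \end{pmatrix}.
M = (-\frac{5}{6})*rho(e_{13}) + (3)*rho(e_{23}), summed entrywise:
Answer: \begin{pmatrix} 0 & \frac{5}{6} + 3 i \\ - \frac{5}{6} + 3 i & 0 \end{pmatrix}


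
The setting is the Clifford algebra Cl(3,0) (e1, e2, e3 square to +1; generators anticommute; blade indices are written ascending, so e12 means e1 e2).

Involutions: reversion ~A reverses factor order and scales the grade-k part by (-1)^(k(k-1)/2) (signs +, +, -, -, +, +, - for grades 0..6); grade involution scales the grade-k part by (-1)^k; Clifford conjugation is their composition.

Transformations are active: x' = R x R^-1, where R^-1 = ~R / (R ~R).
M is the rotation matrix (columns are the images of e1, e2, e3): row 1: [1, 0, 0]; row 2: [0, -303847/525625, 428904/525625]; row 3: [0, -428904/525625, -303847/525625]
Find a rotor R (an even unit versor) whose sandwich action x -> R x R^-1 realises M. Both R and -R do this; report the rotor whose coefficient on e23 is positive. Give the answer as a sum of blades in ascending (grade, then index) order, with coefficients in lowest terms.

Method: write R = a + b12*e12 + b13*e13 + b23*e23 with a^2 + b12^2 + b13^2 + b23^2 = 1 (so R^-1 = ~R). Expanding the columns R e_j ~R gives tr M = 4a^2 - 1 and, from the antisymmetric part, M21 - M12 = -4a*b12, M13 - M31 = 4a*b13, M32 - M23 = -4a*b23.
Here tr M = -82069/525625, so a^2 = (1 + tr M)/4 = 110889/525625 and a = ±333/725. Taking a = 333/725: M21 - M12 = 0, M13 - M31 = 0, M32 - M23 = -857808/525625, giving b12 = 0, b13 = 0, b23 = 644/725, i.e. R = 333/725 + 644/725*e23.
Its e23 coefficient is already positive.
Answer: 333/725 + 644/725*e23. Uniqueness: Spin(3) -> SO(3) maps R and -R to the same rotation of trace -82069/525625; fixing the sign of the e23 coefficient removes the ambiguity.


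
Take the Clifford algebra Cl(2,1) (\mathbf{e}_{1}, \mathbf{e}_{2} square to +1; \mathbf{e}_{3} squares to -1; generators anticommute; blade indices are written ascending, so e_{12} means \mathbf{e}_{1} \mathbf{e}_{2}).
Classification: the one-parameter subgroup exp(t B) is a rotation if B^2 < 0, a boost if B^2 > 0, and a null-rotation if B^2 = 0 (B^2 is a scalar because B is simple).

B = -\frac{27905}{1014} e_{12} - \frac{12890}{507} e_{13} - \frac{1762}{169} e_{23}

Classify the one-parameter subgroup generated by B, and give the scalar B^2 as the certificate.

B^2 term by term: the squares give (-\frac{27905}{1014})^2*(e_{12})^2 + (-\frac{12890}{507})^2*(e_{13})^2 + (-\frac{1762}{169})^2*(e_{23})^2 = \frac{778689025}{1028196}*(-1) + \frac{166152100}{257049}*(+1) + \frac{3104644}{28561}*(+1) = -\frac{9}{4} (each basis 2-blade squares to minus the product of its generators' squares); cross terms between blades sharing an index anticommute and cancel. So B^2 = -\frac{9}{4}.
Answer: rotation, certificate B^2 = -\frac{9}{4}. Why this suffices: the scalar -\frac{9}{4} survives any versor conjugation, so its sign alone determines the class however B is presented.


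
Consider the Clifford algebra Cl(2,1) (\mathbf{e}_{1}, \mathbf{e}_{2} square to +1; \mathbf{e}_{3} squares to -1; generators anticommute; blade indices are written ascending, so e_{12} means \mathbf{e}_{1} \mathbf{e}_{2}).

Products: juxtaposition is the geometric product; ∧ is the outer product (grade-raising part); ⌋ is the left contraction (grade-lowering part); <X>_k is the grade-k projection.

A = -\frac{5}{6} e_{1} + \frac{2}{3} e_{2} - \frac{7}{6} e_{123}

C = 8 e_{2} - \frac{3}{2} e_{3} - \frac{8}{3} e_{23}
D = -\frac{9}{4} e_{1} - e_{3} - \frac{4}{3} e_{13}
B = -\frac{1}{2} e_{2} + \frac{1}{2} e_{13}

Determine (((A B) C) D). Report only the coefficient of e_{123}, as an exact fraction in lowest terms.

step 1: -\frac{1}{3} + \frac{7}{12} e_{2} - \frac{5}{12} e_{3} + \frac{5}{12} e_{12} - \frac{7}{12} e_{13} - \frac{1}{3} e_{123}
step 2: \frac{97}{24} + \frac{241}{72} e_{1} - \frac{14}{9} e_{2} - \frac{19}{18} e_{3} + \frac{19}{18} e_{12} + \frac{14}{9} e_{13} + \frac{241}{72} e_{23} + \frac{97}{24} e_{123}
step 3: -\frac{9211}{864} - \frac{5297}{864} e_{1} + \frac{100}{9} e_{2} - \frac{1081}{216} e_{3} + \frac{1081}{216} e_{12} - \frac{100}{9} e_{13} - \frac{5297}{864} e_{23} - \frac{9211}{864} e_{123}
Answer: -\frac{9211}{864}


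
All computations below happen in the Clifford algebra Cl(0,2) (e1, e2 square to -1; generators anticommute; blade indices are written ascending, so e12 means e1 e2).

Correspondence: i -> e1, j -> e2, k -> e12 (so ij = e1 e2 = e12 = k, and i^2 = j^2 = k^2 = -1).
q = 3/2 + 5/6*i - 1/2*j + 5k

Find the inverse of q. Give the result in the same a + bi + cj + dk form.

In blades: q = 3/2 + 5/6*e1 - 1/2*e2 + 5*e12.
With qbar = 3/2 - 5/6*e1 + 1/2*e2 - 5*e12 (scalar fixed, mapped units negated), q qbar = 1015/36 (the sum of squared coefficients), so q^-1 = qbar / (1015/36) = 54/1015 - 6/203*e1 + 18/1015*e2 - 36/203*e12; translating back:
Answer: 54/1015 - 6/203*i + 18/1015*j - 36/203*k


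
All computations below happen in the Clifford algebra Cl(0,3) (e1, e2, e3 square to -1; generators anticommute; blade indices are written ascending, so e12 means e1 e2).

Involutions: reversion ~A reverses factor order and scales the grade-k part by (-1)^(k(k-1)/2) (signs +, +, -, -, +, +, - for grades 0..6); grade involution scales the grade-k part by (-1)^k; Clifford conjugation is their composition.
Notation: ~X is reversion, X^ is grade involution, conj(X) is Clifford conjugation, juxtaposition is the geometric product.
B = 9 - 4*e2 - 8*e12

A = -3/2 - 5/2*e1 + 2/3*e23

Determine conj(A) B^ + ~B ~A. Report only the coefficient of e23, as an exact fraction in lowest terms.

first term: -27/2 + 45/2*e1 + 14*e2 - 8/3*e3 + 22*e12 + 16/3*e13 - 6*e23
second term: -27/2 - 45/2*e1 - 14*e2 - 8/3*e3 - 22*e12 + 16/3*e13 - 6*e23
Answer: -12


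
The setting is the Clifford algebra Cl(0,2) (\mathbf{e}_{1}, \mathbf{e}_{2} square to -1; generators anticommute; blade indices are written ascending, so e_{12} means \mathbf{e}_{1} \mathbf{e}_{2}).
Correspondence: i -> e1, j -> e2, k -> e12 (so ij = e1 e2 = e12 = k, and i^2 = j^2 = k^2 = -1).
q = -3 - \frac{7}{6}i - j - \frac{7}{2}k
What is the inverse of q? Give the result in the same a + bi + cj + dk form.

In blades: q = -3 - \frac{7}{6} e_{1} - e_{2} - \frac{7}{2} e_{12}.
With qbar = -3 + \frac{7}{6} e_{1} + e_{2} + \frac{7}{2} e_{12} (scalar fixed, mapped units negated), q qbar = \frac{425}{18} (the sum of squared coefficients), so q^-1 = qbar / (\frac{425}{18}) = -\frac{54}{425} + \frac{21}{425} e_{1} + \frac{18}{425} e_{2} + \frac{63}{425} e_{12}; translating back:
Answer: -\frac{54}{425} + \frac{21}{425}i + \frac{18}{425}j + \frac{63}{425}k


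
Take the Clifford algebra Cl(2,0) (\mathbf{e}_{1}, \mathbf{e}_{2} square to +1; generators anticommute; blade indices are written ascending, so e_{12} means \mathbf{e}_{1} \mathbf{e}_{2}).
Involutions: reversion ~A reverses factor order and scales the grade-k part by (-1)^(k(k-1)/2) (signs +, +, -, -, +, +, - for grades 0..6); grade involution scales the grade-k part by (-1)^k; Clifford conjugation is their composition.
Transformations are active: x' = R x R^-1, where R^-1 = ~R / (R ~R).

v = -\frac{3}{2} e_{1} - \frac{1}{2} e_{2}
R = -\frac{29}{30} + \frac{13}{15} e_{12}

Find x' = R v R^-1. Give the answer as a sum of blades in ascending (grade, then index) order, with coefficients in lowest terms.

~R = -\frac{29}{30} - \frac{13}{15} e_{12}, and R ~R = \frac{1517}{900}, so R^-1 = ~R / (\frac{1517}{900}).
R v = \frac{61}{60} e_{1} + \frac{107}{60} e_{2}
Answer: \frac{1013}{3034} e_{1} - \frac{4689}{3034} e_{2}


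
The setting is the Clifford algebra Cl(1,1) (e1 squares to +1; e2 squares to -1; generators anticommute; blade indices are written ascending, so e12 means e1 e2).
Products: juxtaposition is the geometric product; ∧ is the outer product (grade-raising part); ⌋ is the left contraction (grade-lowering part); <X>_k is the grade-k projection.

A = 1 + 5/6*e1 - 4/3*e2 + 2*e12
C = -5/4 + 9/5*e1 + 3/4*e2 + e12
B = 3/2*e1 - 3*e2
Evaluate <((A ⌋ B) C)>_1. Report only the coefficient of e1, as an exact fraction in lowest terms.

step 1: -11/4 + 3/2*e1 - 3*e2
step 2: 671/80 - 393/40*e1 + 51/16*e2 + 151/40*e12
step 3: -393/40*e1 + 51/16*e2
Answer: -393/40


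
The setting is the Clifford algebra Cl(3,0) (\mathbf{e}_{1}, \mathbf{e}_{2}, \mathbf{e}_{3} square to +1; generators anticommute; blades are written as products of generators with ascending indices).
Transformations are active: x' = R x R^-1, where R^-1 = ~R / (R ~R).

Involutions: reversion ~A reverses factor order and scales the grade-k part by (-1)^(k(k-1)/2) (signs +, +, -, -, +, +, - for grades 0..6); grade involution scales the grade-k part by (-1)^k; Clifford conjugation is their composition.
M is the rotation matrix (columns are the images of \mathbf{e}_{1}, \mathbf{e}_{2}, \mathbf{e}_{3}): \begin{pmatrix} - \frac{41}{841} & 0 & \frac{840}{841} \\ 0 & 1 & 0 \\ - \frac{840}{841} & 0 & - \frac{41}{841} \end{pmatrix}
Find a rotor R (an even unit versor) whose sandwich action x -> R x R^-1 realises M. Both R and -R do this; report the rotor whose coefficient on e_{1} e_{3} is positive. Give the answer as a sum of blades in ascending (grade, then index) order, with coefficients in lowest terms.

Method: write R = a + b12*e_{1} e_{2} + b13*e_{1} e_{3} + b23*e_{2} e_{3} with a^2 + b12^2 + b13^2 + b23^2 = 1 (so R^-1 = ~R). Expanding the columns R e_j ~R gives tr M = 4a^2 - 1 and, from the antisymmetric part, M21 - M12 = -4a*b12, M13 - M31 = 4a*b13, M32 - M23 = -4a*b23.
Here tr M = \frac{759}{841}, so a^2 = (1 + tr M)/4 = \frac{400}{841} and a = ±\frac{20}{29}. Taking a = \frac{20}{29}: M21 - M12 = 0, M13 - M31 = \frac{1680}{841}, M32 - M23 = 0, giving b12 = 0, b13 = \frac{21}{29}, b23 = 0, i.e. R = \frac{20}{29} + \frac{21}{29} e_{1} e_{3}.
Its e_{1} e_{3} coefficient is already positive.
Answer: \frac{20}{29} + \frac{21}{29} e_{1} e_{3}. Sheet selection: the two-to-one cover makes ±R indistinguishable at the matrix level (trace \frac{759}{841}), so uniqueness comes from the required sign on e_{1} e_{3}.


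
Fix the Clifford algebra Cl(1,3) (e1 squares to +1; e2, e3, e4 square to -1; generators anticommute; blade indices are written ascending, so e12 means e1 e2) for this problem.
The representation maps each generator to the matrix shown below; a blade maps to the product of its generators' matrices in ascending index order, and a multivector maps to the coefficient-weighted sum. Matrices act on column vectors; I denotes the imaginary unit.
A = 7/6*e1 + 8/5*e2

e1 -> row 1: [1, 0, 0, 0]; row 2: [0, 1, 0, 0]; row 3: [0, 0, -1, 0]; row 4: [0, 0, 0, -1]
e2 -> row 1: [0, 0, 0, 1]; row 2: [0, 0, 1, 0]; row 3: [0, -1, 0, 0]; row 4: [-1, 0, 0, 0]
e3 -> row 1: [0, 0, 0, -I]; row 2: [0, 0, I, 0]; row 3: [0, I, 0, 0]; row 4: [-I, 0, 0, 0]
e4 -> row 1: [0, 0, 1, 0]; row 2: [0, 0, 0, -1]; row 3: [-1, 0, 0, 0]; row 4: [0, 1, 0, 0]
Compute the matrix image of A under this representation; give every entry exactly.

M = (7/6)*rho(e1) + (8/5)*rho(e2), summed entrywise:
Answer: row 1: [7/6, 0, 0, 8/5]; row 2: [0, 7/6, 8/5, 0]; row 3: [0, -8/5, -7/6, 0]; row 4: [-8/5, 0, 0, -7/6]


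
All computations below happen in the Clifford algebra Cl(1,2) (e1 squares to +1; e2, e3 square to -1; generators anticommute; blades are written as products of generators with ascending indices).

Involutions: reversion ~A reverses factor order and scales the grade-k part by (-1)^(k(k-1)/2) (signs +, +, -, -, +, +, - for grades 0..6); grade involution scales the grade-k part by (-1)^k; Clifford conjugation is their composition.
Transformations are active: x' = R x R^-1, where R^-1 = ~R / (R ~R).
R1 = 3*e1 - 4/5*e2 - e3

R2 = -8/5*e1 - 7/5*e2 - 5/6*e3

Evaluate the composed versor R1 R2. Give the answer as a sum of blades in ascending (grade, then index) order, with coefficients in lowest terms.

Distribute over the terms of R1 (each basis-blade product reordered to ascending indices, repeated generators contracted through their squares):
(3*e1) R2 = -24/5 - 21/5*e1 e2 - 5/2*e1 e3
(-4/5*e2) R2 = -28/25 - 32/25*e1 e2 + 2/3*e2 e3
(-e3) R2 = -5/6 - 8/5*e1 e3 - 7/5*e2 e3
Summing the partial products and collecting blades:
Answer: -1013/150 - 137/25*e1 e2 - 41/10*e1 e3 - 11/15*e2 e3


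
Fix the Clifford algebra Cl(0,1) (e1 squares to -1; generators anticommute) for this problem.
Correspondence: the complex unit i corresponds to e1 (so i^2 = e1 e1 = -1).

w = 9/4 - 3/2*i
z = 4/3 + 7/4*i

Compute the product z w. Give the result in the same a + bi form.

In blades: z = 4/3 + 7/4*e1, w = 9/4 - 3/2*e1.
Distribute z over w term by term (generator squares from the signature, products reordered to ascending indices): (4/3)*w = 3 - 2*e1; (7/4*e1)*w = 21/8 + 63/16*e1.
Sum: 45/8 + 31/16*e1; translating back through the correspondence:
Answer: 45/8 + 31/16*i


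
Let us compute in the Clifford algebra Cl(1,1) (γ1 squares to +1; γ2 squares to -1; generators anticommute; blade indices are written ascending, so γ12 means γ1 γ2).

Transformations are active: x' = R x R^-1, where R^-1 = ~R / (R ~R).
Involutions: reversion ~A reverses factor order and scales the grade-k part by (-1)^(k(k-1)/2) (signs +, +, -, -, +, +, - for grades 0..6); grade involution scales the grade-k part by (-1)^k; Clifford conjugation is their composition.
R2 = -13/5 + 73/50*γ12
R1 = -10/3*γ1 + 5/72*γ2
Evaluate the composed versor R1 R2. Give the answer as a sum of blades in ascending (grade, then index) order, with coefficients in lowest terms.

Distribute over the terms of R1 (each basis-blade product reordered to ascending indices, repeated generators contracted through their squares):
(-10/3*γ1) R2 = 26/3*γ1 - 73/15*γ2
(5/72*γ2) R2 = 73/720*γ1 - 13/72*γ2
Summing the partial products and collecting blades:
Answer: 6313/720*γ1 - 1817/360*γ2


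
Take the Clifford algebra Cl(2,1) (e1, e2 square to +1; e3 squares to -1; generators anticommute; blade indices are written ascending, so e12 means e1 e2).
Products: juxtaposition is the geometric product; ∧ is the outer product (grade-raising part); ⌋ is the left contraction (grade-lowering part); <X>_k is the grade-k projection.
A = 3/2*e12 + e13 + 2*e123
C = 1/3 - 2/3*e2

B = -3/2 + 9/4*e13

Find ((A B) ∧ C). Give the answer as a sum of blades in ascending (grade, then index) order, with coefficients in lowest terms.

step 1: 9/4 - 9/2*e2 - 9/4*e12 - 3/2*e13 - 27/8*e23 - 3*e123
step 2: 3/4 - 3*e2 - 3/4*e12 - 1/2*e13 - 9/8*e23 - 2*e123
Answer: 3/4 - 3*e2 - 3/4*e12 - 1/2*e13 - 9/8*e23 - 2*e123


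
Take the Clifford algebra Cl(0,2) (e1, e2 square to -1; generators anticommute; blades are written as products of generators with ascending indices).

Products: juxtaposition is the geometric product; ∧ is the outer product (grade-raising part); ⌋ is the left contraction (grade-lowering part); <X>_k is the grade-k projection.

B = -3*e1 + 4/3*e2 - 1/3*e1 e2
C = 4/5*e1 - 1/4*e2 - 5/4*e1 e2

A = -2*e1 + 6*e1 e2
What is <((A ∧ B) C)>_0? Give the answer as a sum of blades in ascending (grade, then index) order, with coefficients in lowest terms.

step 1: -8/3*e1 e2
step 2: -10/3 - 2/3*e1 - 32/15*e2
step 3: -10/3
Answer: -10/3


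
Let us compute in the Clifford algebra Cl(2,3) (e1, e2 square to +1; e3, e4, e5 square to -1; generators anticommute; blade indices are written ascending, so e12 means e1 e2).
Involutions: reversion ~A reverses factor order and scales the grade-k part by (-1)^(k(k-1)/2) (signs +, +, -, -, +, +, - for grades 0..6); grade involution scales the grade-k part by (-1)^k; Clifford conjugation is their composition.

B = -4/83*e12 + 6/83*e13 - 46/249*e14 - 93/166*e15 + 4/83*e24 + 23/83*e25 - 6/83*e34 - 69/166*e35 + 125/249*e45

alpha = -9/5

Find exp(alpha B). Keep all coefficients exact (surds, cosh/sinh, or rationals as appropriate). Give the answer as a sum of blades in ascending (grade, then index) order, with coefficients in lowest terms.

B^2 term by term: the squares give (-4/83)^2*(e12)^2 + (6/83)^2*(e13)^2 + (-46/249)^2*(e14)^2 + (-93/166)^2*(e15)^2 + (4/83)^2*(e24)^2 + (23/83)^2*(e25)^2 + (-6/83)^2*(e34)^2 + (-69/166)^2*(e35)^2 + (125/249)^2*(e45)^2 = 16/6889*(-1) + 36/6889*(+1) + 2116/62001*(+1) + 8649/27556*(+1) + 16/6889*(+1) + 529/6889*(+1) + 36/6889*(-1) + 4761/27556*(-1) + 15625/62001*(-1) = 0 (each basis 2-blade squares to minus the product of its generators' squares); cross terms between blades sharing an index anticommute and cancel; the commuting (index-disjoint) pairs give grade-4 terms 2*c*c'*(blade product), which cancel blade by blade — e1234: 48/6889 - 48/6889 = 0; e1235: 276/6889 - 276/6889 = 0; e1245: -1000/20667 + 2116/20667 - 372/6889 = 0; e1345: 500/6889 - 1058/6889 + 558/6889 = 0; e2345: 276/6889 - 276/6889 = 0 — confirming B is simple. So B^2 = 0.
B^2 = 0, hence only two terms survive: exp(alpha B) = 1 + alpha B (parabolic case).
Answer: 1 + 36/415*e12 - 54/415*e13 + 138/415*e14 + 837/830*e15 - 36/415*e24 - 207/415*e25 + 54/415*e34 + 621/830*e35 - 75/83*e45
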